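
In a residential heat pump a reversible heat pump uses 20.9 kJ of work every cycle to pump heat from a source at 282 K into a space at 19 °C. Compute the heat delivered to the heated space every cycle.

T_H = 19 °C → 19 + 273.15 = 292.15 K.
The Carnot heat-pump COP is COP_HP = T_H/(T_H − T_C) = 292.15/10.15 = 28.7833.
Q_H = COP_HP · W = 28.7833 × 20.9 = 602 kJ.

Q_H ≈ 602 kJ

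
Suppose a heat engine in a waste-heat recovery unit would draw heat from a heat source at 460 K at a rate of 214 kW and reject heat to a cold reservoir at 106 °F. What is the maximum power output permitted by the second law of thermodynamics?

Ẇ_max ≈ 67.8 kW

T_C = 106 °F → (106 − 32) × 5/9 = 41.11 °C = 314.26 K.
The second-law ceiling is the Carnot efficiency, η_max = 1 − T_C/T_H = 1 − 314.26/460.00 = 0.3168.
W_max = η_max · Q_H = 0.3168 × 214 = 67.8 kW.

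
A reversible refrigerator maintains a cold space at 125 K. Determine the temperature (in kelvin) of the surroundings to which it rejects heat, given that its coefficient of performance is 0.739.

COP_R = T_C/(T_H − T_C) ⇒ T_H = T_C·(1 + 1/COP_R) = 125.00 × (1 + 1/0.739) = 294.1 K.

T_H ≈ 294.1 K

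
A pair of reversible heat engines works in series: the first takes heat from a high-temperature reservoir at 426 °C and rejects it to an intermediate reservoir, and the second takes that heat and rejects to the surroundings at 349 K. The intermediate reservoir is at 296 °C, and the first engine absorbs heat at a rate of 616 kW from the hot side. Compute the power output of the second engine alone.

Ẇ₂ ≈ 194 kW

T_H = 426 °C → 426 + 273.15 = 699.15 K.
T_m = 296 °C → 296 + 273.15 = 569.15 K.
Heat entering the second stage: Q_m = Q_H·(T_m/T_H) = 616 × 569.15/699.15 = 501 kW.
Second-stage efficiency η₂ = 1 − T_C/T_m = 1 − 349.00/569.15 = 0.3868, so W₂ = η₂·Q_m = 194 kW.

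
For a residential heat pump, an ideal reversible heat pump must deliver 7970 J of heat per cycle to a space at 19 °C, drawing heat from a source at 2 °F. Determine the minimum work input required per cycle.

T_H = 19 °C → 19 + 273.15 = 292.15 K.
T_C = 2 °F → (2 − 32) × 5/9 = -16.67 °C = 256.48 K.
Reversible heating COP: COP_HP = T_H/(T_H − T_C) = 292.15/35.67 = 8.1911.
W = Q_H/COP_HP = 7970/8.1911 = 973 J.

W_in ≈ 973 J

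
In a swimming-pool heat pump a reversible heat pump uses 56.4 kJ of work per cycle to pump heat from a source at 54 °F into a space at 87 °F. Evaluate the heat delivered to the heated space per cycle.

T_H = 87 °F → (87 − 32) × 5/9 = 30.56 °C = 303.71 K.
T_C = 54 °F → (54 − 32) × 5/9 = 12.22 °C = 285.37 K.
For a reversible heat pump, COP_HP = T_H/(T_H − T_C) = 303.71/18.33 = 16.5658.
Q_H = COP_HP · W = 16.5658 × 56.4 = 934.3 kJ.

Q_H ≈ 934.3 kJ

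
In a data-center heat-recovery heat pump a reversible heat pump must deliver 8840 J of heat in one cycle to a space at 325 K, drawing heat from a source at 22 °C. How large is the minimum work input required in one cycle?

T_C = 22 °C → 22 + 273.15 = 295.15 K.
COP_HP = T_H/(T_H − T_C) = 325.00/29.85 = 10.8878.
W = Q_H/COP_HP = 8840/10.8878 = 812 J.

W_in ≈ 812 J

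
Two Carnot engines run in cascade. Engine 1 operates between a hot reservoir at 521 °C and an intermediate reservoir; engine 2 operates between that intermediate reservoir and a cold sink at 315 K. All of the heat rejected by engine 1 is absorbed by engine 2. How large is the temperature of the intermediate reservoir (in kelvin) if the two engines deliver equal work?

T_H = 521 °C → 521 + 273.15 = 794.15 K.
For reversible stages Q_m = Q_H·(T_m/T_H). Setting W₁ = Q_H(1 − T_m/T_H) equal to W₂ = Q_m(1 − T_C/T_m) = Q_H·(T_m − T_C)/T_H gives T_H − T_m = T_m − T_C, so T_m = (T_H + T_C)/2 = (794.15 + 315.00)/2 = 555 K.

T_m ≈ 555 K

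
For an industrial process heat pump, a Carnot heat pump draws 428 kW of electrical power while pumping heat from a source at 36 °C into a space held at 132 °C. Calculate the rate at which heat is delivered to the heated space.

Q̇_H ≈ 1810 kW

T_H = 132 °C → 132 + 273.15 = 405.15 K.
T_C = 36 °C → 36 + 273.15 = 309.15 K.
Reversible heating COP: COP_HP = T_H/(T_H − T_C) = 405.15/96.00 = 4.2203.
Q_H = COP_HP · W = 4.2203 × 428 = 1810 kW.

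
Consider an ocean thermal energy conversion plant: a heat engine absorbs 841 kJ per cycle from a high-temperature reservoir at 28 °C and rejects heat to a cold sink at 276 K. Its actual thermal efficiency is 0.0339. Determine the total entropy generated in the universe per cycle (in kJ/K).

ΔS_univ ≈ 0.151 kJ/K

T_H = 28 °C → 28 + 273.15 = 301.15 K.
W = η·Q_H = 0.0339 × 841 = 28.51 kJ, so Q_C = Q_H − W = 812.5 kJ.
The hot reservoir loses entropy Q_H/T_H = 841/301.15 = 2.793 kJ/K; the cold reservoir gains Q_C/T_C = 812.5/276.00 = 2.944 kJ/K.
ΔS_univ = −Q_H/T_H + Q_C/T_C = 0.151 kJ/K (> 0, since η = 0.0339 < η_Carnot = 0.084).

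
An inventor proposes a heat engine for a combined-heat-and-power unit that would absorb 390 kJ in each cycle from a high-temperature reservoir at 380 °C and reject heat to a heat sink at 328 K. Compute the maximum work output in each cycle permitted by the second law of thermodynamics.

T_H = 380 °C → 380 + 273.15 = 653.15 K.
By the Carnot theorem, η_max = 1 − T_C/T_H = 1 − 328.00/653.15 = 0.4978.
W_max = η_max · Q_H = 0.4978 × 390 = 194 kJ.

W_max ≈ 194 kJ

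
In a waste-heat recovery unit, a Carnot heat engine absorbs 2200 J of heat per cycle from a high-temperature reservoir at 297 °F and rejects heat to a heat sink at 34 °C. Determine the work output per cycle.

T_H = 297 °F → (297 − 32) × 5/9 = 147.22 °C = 420.37 K.
T_C = 34 °C → 34 + 273.15 = 307.15 K.
Since the cycle is reversible, η = 1 − T_C/T_H = 1 − 307.15/420.37 = 0.2693.
W = η·Q_H = 0.2693 × 2200 = 592.5 J.

W ≈ 592.5 J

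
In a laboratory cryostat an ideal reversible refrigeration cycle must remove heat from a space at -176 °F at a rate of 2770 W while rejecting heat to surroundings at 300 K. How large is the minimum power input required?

Ẇ_in ≈ 2500 W

T_C = -176 °F → (-176 − 32) × 5/9 = -115.56 °C = 157.59 K.
Carnot COP: COP_R = T_C/(T_H − T_C) = 157.59/142.41 = 1.1067.
W = Q_C/COP_R = 2770/1.1067 = 2500 W.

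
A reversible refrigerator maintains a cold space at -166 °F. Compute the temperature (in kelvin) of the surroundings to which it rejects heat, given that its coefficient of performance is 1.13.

T_C = -166 °F → (-166 − 32) × 5/9 = -110.00 °C = 163.15 K.
COP_R = T_C/(T_H − T_C) ⇒ T_H = T_C·(1 + 1/COP_R) = 163.15 × (1 + 1/1.13) = 308 K.

T_H ≈ 308 K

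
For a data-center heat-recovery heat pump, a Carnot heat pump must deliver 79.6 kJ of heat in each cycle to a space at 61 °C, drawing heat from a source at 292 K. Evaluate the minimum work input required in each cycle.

T_H = 61 °C → 61 + 273.15 = 334.15 K.
COP_HP = T_H/(T_H − T_C) = 334.15/42.15 = 7.9276.
W = Q_H/COP_HP = 79.6/7.9276 = 10.04 kJ.

W_in ≈ 10.04 kJ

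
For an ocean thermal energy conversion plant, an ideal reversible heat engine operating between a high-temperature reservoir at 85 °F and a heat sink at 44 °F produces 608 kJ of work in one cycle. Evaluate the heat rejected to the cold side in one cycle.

T_H = 85 °F → (85 − 32) × 5/9 = 29.44 °C = 302.59 K.
T_C = 44 °F → (44 − 32) × 5/9 = 6.67 °C = 279.82 K.
The Carnot efficiency is η = 1 − T_C/T_H = 1 − 279.82/302.59 = 0.0753.
Since Q_C/Q_H = T_C/T_H and Q_H = W/η, Q_C = W·T_C/(T_H − T_C) = 608 × 279.82/22.78 = 7469 kJ.

Q_C ≈ 7469 kJ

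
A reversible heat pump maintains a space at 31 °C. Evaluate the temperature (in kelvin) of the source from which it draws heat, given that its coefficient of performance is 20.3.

T_H = 31 °C → 31 + 273.15 = 304.15 K.
COP_HP = T_H/(T_H − T_C) ⇒ T_C = T_H·(COP_HP − 1)/COP_HP = 304.15 × (20.3 − 1)/20.3 = 289.2 K.

T_C ≈ 289.2 K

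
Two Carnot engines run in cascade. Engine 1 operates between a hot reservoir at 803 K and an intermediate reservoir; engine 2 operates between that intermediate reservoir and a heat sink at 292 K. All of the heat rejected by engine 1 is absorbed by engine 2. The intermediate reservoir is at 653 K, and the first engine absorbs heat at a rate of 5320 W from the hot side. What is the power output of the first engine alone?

Ẇ₁ ≈ 993.8 W

First-stage efficiency η₁ = 1 − T_m/T_H = 1 − 653.00/803.00 = 0.1868.
W₁ = η₁·Q_H = 0.1868 × 5320 = 993.8 W.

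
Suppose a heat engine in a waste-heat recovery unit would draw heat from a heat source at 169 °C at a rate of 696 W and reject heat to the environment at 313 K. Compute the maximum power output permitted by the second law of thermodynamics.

Ẇ_max ≈ 203 W

T_H = 169 °C → 169 + 273.15 = 442.15 K.
The second-law ceiling is the Carnot efficiency, η_max = 1 − T_C/T_H = 1 − 313.00/442.15 = 0.2921.
W_max = η_max · Q_H = 0.2921 × 696 = 203 W.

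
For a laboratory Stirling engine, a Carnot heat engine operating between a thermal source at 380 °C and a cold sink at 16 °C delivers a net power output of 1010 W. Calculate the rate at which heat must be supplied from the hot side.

Q̇_H ≈ 1810 W

T_H = 380 °C → 380 + 273.15 = 653.15 K.
T_C = 16 °C → 16 + 273.15 = 289.15 K.
For a reversible engine, η = 1 − T_C/T_H = 1 − 289.15/653.15 = 0.5573.
Q_H = W/η = 1010/0.5573 = 1810 W.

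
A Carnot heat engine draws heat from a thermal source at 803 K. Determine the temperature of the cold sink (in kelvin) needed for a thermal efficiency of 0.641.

T_C ≈ 288 K

From η = 1 − T_C/T_H, T_C = T_H·(1 − η) = 803.00 × (1 − 0.641) = 288 K.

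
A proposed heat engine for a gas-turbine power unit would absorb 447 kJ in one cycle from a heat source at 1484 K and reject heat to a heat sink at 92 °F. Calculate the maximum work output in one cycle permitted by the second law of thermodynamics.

W_max ≈ 355 kJ

T_C = 92 °F → (92 − 32) × 5/9 = 33.33 °C = 306.48 K.
No engine can exceed the Carnot limit: η_max = 1 − T_C/T_H = 1 − 306.48/1484.00 = 0.7935.
W_max = η_max · Q_H = 0.7935 × 447 = 355 kJ.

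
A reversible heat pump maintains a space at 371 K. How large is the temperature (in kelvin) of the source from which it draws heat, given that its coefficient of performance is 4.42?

T_C ≈ 287 K

COP_HP = T_H/(T_H − T_C) ⇒ T_C = T_H·(COP_HP − 1)/COP_HP = 371.00 × (4.42 − 1)/4.42 = 287 K.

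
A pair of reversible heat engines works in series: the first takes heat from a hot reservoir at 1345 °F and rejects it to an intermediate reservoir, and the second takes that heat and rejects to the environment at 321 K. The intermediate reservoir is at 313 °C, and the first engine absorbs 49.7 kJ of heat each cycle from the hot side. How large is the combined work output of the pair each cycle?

T_H = 1345 °F → (1345 − 32) × 5/9 = 729.44 °C = 1002.59 K.
Two reversible stages in series are equivalent to a single Carnot engine between T_H and T_C, so η_total = 1 − T_C/T_H = 1 − 321.00/1002.59 = 0.6798.
W_total = η_total · Q_H = 0.6798 × 49.7 = 33.79 kJ.

W_total ≈ 33.79 kJ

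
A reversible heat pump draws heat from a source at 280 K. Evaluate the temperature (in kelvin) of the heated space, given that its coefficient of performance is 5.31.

COP_HP = T_H/(T_H − T_C) ⇒ T_H = T_C·COP_HP/(COP_HP − 1) = 280.00 × 5.31/(5.31 − 1) = 345 K.

T_H ≈ 345 K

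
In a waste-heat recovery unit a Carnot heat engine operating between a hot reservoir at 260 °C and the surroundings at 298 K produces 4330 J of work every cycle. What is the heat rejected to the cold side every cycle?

T_H = 260 °C → 260 + 273.15 = 533.15 K.
For a reversible engine, η = 1 − T_C/T_H = 1 − 298.00/533.15 = 0.4411.
Since Q_C/Q_H = T_C/T_H and Q_H = W/η, Q_C = W·T_C/(T_H − T_C) = 4330 × 298.00/235.15 = 5490 J.

Q_C ≈ 5490 J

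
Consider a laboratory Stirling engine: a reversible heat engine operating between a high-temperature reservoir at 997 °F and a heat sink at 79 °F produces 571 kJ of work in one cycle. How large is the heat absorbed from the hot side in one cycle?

T_H = 997 °F → (997 − 32) × 5/9 = 536.11 °C = 809.26 K.
T_C = 79 °F → (79 − 32) × 5/9 = 26.11 °C = 299.26 K.
η_rev = 1 − T_C/T_H = 1 − 299.26/809.26 = 0.6302.
Q_H = W/η = 571/0.6302 = 906 kJ.

Q_H ≈ 906 kJ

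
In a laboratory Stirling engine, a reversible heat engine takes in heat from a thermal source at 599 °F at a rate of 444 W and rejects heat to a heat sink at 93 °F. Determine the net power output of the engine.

T_H = 599 °F → (599 − 32) × 5/9 = 315.00 °C = 588.15 K.
T_C = 93 °F → (93 − 32) × 5/9 = 33.89 °C = 307.04 K.
Since the cycle is reversible, η = 1 − T_C/T_H = 1 − 307.04/588.15 = 0.4780.
W = η·Q_H = 0.4780 × 444 = 212 W.

Ẇ ≈ 212 W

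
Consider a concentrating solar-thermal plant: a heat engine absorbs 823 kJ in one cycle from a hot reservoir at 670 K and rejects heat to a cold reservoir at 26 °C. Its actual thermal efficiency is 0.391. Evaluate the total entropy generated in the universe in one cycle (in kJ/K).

ΔS_univ ≈ 0.4471 kJ/K

T_C = 26 °C → 26 + 273.15 = 299.15 K.
W = η·Q_H = 0.391 × 823 = 321.8 kJ, so Q_C = Q_H − W = 501.2 kJ.
The hot reservoir loses entropy Q_H/T_H = 823/670.00 = 1.228 kJ/K; the cold reservoir gains Q_C/T_C = 501.2/299.15 = 1.675 kJ/K.
ΔS_univ = −Q_H/T_H + Q_C/T_C = 0.4471 kJ/K (> 0, since η = 0.391 < η_Carnot = 0.554).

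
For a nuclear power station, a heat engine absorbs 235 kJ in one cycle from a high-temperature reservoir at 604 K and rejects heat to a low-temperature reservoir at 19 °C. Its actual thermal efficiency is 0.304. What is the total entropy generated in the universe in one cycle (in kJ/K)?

T_C = 19 °C → 19 + 273.15 = 292.15 K.
W = η·Q_H = 0.304 × 235 = 71.44 kJ, so Q_C = Q_H − W = 163.6 kJ.
The hot reservoir loses entropy Q_H/T_H = 235/604.00 = 0.3891 kJ/K; the cold reservoir gains Q_C/T_C = 163.6/292.15 = 0.5598 kJ/K.
ΔS_univ = −Q_H/T_H + Q_C/T_C = 0.171 kJ/K (> 0, since η = 0.304 < η_Carnot = 0.516).

ΔS_univ ≈ 0.171 kJ/K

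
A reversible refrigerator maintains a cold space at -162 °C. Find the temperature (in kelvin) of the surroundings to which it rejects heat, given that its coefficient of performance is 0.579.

T_C = -162 °C → -162 + 273.15 = 111.15 K.
COP_R = T_C/(T_H − T_C) ⇒ T_H = T_C·(1 + 1/COP_R) = 111.15 × (1 + 1/0.579) = 303 K.

T_H ≈ 303 K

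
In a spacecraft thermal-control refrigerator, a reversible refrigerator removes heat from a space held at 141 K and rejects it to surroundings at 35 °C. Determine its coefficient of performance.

T_H = 35 °C → 35 + 273.15 = 308.15 K.
COP_R = T_C/(T_H − T_C) = 141.00/(308.15 − 141.00) = 0.8436.

COP_R ≈ 0.8436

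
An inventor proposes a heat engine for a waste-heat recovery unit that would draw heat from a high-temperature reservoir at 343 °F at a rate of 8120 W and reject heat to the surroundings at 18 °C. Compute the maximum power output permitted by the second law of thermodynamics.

T_H = 343 °F → (343 − 32) × 5/9 = 172.78 °C = 445.93 K.
T_C = 18 °C → 18 + 273.15 = 291.15 K.
No engine can exceed the Carnot limit: η_max = 1 − T_C/T_H = 1 − 291.15/445.93 = 0.3471.
W_max = η_max · Q_H = 0.3471 × 8120 = 2820 W.

Ẇ_max ≈ 2820 W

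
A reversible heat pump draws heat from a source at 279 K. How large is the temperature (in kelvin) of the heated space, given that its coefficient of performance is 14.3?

T_H ≈ 300 K

COP_HP = T_H/(T_H − T_C) ⇒ T_H = T_C·COP_HP/(COP_HP − 1) = 279.00 × 14.3/(14.3 − 1) = 300 K.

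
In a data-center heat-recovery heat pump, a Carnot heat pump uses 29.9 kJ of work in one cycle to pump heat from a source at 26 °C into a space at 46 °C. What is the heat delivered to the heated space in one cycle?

T_H = 46 °C → 46 + 273.15 = 319.15 K.
T_C = 26 °C → 26 + 273.15 = 299.15 K.
For a reversible heat pump, COP_HP = T_H/(T_H − T_C) = 319.15/20.00 = 15.9575.
Q_H = COP_HP · W = 15.9575 × 29.9 = 477.1 kJ.

Q_H ≈ 477.1 kJ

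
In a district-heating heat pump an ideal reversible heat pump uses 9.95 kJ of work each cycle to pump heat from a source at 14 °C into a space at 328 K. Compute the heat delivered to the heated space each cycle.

T_C = 14 °C → 14 + 273.15 = 287.15 K.
COP_HP = T_H/(T_H − T_C) = 328.00/40.85 = 8.0294.
Q_H = COP_HP · W = 8.0294 × 9.95 = 79.9 kJ.

Q_H ≈ 79.9 kJ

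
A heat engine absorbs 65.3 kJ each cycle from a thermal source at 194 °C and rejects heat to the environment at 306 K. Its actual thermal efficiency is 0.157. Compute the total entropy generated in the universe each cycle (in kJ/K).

ΔS_univ ≈ 0.0401 kJ/K

T_H = 194 °C → 194 + 273.15 = 467.15 K.
W = η·Q_H = 0.157 × 65.3 = 10.25 kJ, so Q_C = Q_H − W = 55.05 kJ.
Entropy balance on the reservoirs: −Q_H/T_H = -0.1398 kJ/K, +Q_C/T_C = 0.1799 kJ/K.
ΔS_univ = −Q_H/T_H + Q_C/T_C = 0.0401 kJ/K (> 0, since η = 0.157 < η_Carnot = 0.345).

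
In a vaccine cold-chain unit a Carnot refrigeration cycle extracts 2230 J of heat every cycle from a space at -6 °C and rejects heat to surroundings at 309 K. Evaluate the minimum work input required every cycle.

W_in ≈ 349 J

T_C = -6 °C → -6 + 273.15 = 267.15 K.
Carnot COP: COP_R = T_C/(T_H − T_C) = 267.15/41.85 = 6.3835.
W = Q_C/COP_R = 2230/6.3835 = 349 J.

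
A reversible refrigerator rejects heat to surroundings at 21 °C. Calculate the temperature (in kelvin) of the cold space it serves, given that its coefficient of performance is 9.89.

T_C ≈ 267 K

T_H = 21 °C → 21 + 273.15 = 294.15 K.
COP_R = T_C/(T_H − T_C) ⇒ T_C = T_H·COP_R/(1 + COP_R) = 294.15 × 9.89/(1 + 9.89) = 267 K.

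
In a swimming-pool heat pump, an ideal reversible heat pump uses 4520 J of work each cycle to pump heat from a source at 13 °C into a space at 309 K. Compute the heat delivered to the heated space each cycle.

Q_H ≈ 61100 J

T_C = 13 °C → 13 + 273.15 = 286.15 K.
The Carnot heat-pump COP is COP_HP = T_H/(T_H − T_C) = 309.00/22.85 = 13.5230.
Q_H = COP_HP · W = 13.5230 × 4520 = 61100 J.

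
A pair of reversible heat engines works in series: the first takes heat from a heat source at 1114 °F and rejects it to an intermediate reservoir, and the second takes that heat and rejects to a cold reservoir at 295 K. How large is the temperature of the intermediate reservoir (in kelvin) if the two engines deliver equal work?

T_H = 1114 °F → (1114 − 32) × 5/9 = 601.11 °C = 874.26 K.
For reversible stages Q_m = Q_H·(T_m/T_H). Setting W₁ = Q_H(1 − T_m/T_H) equal to W₂ = Q_m(1 − T_C/T_m) = Q_H·(T_m − T_C)/T_H gives T_H − T_m = T_m − T_C, so T_m = (T_H + T_C)/2 = (874.26 + 295.00)/2 = 585 K.

T_m ≈ 585 K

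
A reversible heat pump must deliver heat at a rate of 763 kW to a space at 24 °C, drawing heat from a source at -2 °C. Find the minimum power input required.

T_H = 24 °C → 24 + 273.15 = 297.15 K.
T_C = -2 °C → -2 + 273.15 = 271.15 K.
Reversible heating COP: COP_HP = T_H/(T_H − T_C) = 297.15/26.00 = 11.4288.
W = Q_H/COP_HP = 763/11.4288 = 66.76 kW.

Ẇ_in ≈ 66.76 kW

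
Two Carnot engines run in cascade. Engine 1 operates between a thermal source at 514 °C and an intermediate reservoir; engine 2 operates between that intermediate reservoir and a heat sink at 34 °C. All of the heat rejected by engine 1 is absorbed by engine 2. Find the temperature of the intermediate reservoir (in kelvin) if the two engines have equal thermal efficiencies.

T_H = 514 °C → 514 + 273.15 = 787.15 K.
T_C = 34 °C → 34 + 273.15 = 307.15 K.
Equal efficiencies require 1 − T_m/T_H = 1 − T_C/T_m, i.e. T_m/T_H = T_C/T_m, so T_m = √(T_H·T_C) = √(787.15 × 307.15) = 491.7 K.

T_m ≈ 491.7 K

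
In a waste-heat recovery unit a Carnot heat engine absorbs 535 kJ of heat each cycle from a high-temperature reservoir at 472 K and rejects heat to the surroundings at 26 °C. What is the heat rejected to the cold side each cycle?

T_C = 26 °C → 26 + 273.15 = 299.15 K.
Since the cycle is reversible, η = 1 − T_C/T_H = 1 − 299.15/472.00 = 0.3662.
For a reversible cycle Q_C/Q_H = T_C/T_H, so Q_C = 535 × 299.15/472.00 = 339.1 kJ.

Q_C ≈ 339.1 kJ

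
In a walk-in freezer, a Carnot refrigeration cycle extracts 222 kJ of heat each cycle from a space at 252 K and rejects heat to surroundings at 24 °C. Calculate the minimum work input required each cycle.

W_in ≈ 39.77 kJ

T_H = 24 °C → 24 + 273.15 = 297.15 K.
The reversible coefficient of performance is COP_R = T_C/(T_H − T_C) = 252.00/45.15 = 5.5814.
W = Q_C/COP_R = 222/5.5814 = 39.77 kJ.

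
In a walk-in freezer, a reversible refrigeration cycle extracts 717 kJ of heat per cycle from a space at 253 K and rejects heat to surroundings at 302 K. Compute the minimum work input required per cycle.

W_in ≈ 138.9 kJ

COP_R = T_C/(T_H − T_C) = 253.00/49.00 = 5.1633.
W = Q_C/COP_R = 717/5.1633 = 138.9 kJ.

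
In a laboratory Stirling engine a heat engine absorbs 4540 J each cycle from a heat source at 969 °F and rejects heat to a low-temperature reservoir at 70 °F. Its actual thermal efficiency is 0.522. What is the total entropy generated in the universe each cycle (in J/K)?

ΔS_univ ≈ 1.65 J/K

T_H = 969 °F → (969 − 32) × 5/9 = 520.56 °C = 793.71 K.
T_C = 70 °F → (70 − 32) × 5/9 = 21.11 °C = 294.26 K.
W = η·Q_H = 0.522 × 4540 = 2370 J, so Q_C = Q_H − W = 2170 J.
Entropy balance on the reservoirs: −Q_H/T_H = -5.720 J/K, +Q_C/T_C = 7.375 J/K.
ΔS_univ = −Q_H/T_H + Q_C/T_C = 1.65 J/K (> 0, since η = 0.522 < η_Carnot = 0.629).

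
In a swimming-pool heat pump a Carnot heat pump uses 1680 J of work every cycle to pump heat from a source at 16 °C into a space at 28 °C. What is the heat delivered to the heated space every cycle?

Q_H ≈ 42160 J

T_H = 28 °C → 28 + 273.15 = 301.15 K.
T_C = 16 °C → 16 + 273.15 = 289.15 K.
The Carnot heat-pump COP is COP_HP = T_H/(T_H − T_C) = 301.15/12.00 = 25.0958.
Q_H = COP_HP · W = 25.0958 × 1680 = 42160 J.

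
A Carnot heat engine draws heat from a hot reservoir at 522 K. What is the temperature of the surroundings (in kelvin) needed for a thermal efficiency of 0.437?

T_C ≈ 294 K

From η = 1 − T_C/T_H, T_C = T_H·(1 − η) = 522.00 × (1 − 0.437) = 294 K.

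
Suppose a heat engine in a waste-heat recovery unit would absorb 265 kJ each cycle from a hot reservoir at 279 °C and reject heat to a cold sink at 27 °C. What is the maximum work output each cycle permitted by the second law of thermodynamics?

T_H = 279 °C → 279 + 273.15 = 552.15 K.
T_C = 27 °C → 27 + 273.15 = 300.15 K.
The upper bound on efficiency is η_max = 1 − T_C/T_H = 1 − 300.15/552.15 = 0.4564.
W_max = η_max · Q_H = 0.4564 × 265 = 121 kJ.

W_max ≈ 121 kJ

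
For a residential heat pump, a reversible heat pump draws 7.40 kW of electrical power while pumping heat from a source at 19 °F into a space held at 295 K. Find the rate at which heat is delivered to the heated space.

T_C = 19 °F → (19 − 32) × 5/9 = -7.22 °C = 265.93 K.
COP_HP = T_H/(T_H − T_C) = 295.00/29.07 = 10.1471.
Q_H = COP_HP · W = 10.1471 × 7.40 = 75.09 kW.

Q̇_H ≈ 75.09 kW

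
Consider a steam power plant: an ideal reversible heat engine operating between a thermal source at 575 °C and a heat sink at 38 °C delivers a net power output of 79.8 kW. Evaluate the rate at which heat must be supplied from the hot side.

T_H = 575 °C → 575 + 273.15 = 848.15 K.
T_C = 38 °C → 38 + 273.15 = 311.15 K.
η_rev = 1 − T_C/T_H = 1 − 311.15/848.15 = 0.6331.
Q_H = W/η = 79.8/0.6331 = 126 kW.

Q̇_H ≈ 126 kW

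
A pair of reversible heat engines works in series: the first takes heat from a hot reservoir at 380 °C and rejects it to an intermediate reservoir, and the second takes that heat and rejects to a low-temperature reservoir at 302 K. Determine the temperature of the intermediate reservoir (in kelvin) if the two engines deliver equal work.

T_m ≈ 478 K

T_H = 380 °C → 380 + 273.15 = 653.15 K.
For reversible stages Q_m = Q_H·(T_m/T_H). Setting W₁ = Q_H(1 − T_m/T_H) equal to W₂ = Q_m(1 − T_C/T_m) = Q_H·(T_m − T_C)/T_H gives T_H − T_m = T_m − T_C, so T_m = (T_H + T_C)/2 = (653.15 + 302.00)/2 = 478 K.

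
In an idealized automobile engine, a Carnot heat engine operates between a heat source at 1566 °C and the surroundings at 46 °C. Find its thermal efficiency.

T_H = 1566 °C → 1566 + 273.15 = 1839.15 K.
T_C = 46 °C → 46 + 273.15 = 319.15 K.
Since the cycle is reversible, η = 1 − T_C/T_H = 1 − 319.15/1839.15 = 0.8265.

η ≈ 0.8265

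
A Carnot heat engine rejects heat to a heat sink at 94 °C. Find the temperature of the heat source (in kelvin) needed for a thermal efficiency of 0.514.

T_C = 94 °C → 94 + 273.15 = 367.15 K.
From η = 1 − T_C/T_H, solving for T_H gives T_H = T_C/(1 − η) = 367.15/(1 − 0.514) = 755.5 K.

T_H ≈ 755.5 K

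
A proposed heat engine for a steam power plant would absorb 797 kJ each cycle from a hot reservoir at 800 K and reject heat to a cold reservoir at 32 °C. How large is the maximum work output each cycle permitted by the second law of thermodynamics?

W_max ≈ 493 kJ

T_C = 32 °C → 32 + 273.15 = 305.15 K.
The second-law ceiling is the Carnot efficiency, η_max = 1 − T_C/T_H = 1 − 305.15/800.00 = 0.6186.
W_max = η_max · Q_H = 0.6186 × 797 = 493 kJ.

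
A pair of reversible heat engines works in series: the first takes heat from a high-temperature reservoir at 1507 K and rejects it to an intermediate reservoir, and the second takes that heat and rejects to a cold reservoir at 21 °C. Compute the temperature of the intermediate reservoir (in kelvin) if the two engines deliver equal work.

T_C = 21 °C → 21 + 273.15 = 294.15 K.
For reversible stages Q_m = Q_H·(T_m/T_H). Setting W₁ = Q_H(1 − T_m/T_H) equal to W₂ = Q_m(1 − T_C/T_m) = Q_H·(T_m − T_C)/T_H gives T_H − T_m = T_m − T_C, so T_m = (T_H + T_C)/2 = (1507.00 + 294.15)/2 = 900.6 K.

T_m ≈ 900.6 K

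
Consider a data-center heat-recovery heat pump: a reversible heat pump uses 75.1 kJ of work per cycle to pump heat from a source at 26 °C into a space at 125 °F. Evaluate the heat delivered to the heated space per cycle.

T_H = 125 °F → (125 − 32) × 5/9 = 51.67 °C = 324.82 K.
T_C = 26 °C → 26 + 273.15 = 299.15 K.
Reversible heating COP: COP_HP = T_H/(T_H − T_C) = 324.82/25.67 = 12.6552.
Q_H = COP_HP · W = 12.6552 × 75.1 = 950 kJ.

Q_H ≈ 950 kJ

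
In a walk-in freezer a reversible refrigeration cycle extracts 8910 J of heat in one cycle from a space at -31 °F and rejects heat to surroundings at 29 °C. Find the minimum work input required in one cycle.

T_H = 29 °C → 29 + 273.15 = 302.15 K.
T_C = -31 °F → (-31 − 32) × 5/9 = -35.00 °C = 238.15 K.
COP_R = T_C/(T_H − T_C) = 238.15/64.00 = 3.7211.
W = Q_C/COP_R = 8910/3.7211 = 2390 J.

W_in ≈ 2390 J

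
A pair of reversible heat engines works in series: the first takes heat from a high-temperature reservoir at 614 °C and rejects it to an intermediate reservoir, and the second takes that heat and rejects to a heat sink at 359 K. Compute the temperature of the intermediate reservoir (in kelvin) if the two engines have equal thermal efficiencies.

T_m ≈ 564 K

T_H = 614 °C → 614 + 273.15 = 887.15 K.
Equal efficiencies require 1 − T_m/T_H = 1 − T_C/T_m, i.e. T_m/T_H = T_C/T_m, so T_m = √(T_H·T_C) = √(887.15 × 359.00) = 564 K.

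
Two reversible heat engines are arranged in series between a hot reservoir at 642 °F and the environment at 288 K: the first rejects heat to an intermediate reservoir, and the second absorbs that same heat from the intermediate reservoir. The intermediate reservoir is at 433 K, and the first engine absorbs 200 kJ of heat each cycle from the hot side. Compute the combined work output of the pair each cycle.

W_total ≈ 106 kJ

T_H = 642 °F → (642 − 32) × 5/9 = 338.89 °C = 612.04 K.
Two reversible stages in series are equivalent to a single Carnot engine between T_H and T_C, so η_total = 1 − T_C/T_H = 1 − 288.00/612.04 = 0.5294.
W_total = η_total · Q_H = 0.5294 × 200 = 106 kJ.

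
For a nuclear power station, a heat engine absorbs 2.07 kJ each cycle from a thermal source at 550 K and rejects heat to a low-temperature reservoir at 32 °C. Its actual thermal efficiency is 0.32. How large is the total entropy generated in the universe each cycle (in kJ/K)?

ΔS_univ ≈ 8.492e-04 kJ/K

T_C = 32 °C → 32 + 273.15 = 305.15 K.
W = η·Q_H = 0.32 × 2.07 = 0.6624 kJ, so Q_C = Q_H − W = 1.408 kJ.
The hot reservoir loses entropy Q_H/T_H = 2.07/550.00 = 0.003764 kJ/K; the cold reservoir gains Q_C/T_C = 1.408/305.15 = 0.004613 kJ/K.
ΔS_univ = −Q_H/T_H + Q_C/T_C = 8.492e-04 kJ/K (> 0, since η = 0.32 < η_Carnot = 0.445).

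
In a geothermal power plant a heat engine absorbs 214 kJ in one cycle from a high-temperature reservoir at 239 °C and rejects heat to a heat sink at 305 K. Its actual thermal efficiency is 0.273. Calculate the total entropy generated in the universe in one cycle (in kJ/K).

ΔS_univ ≈ 0.0922 kJ/K

T_H = 239 °C → 239 + 273.15 = 512.15 K.
W = η·Q_H = 0.273 × 214 = 58.42 kJ, so Q_C = Q_H − W = 155.6 kJ.
Entropy balance on the reservoirs: −Q_H/T_H = -0.4178 kJ/K, +Q_C/T_C = 0.5101 kJ/K.
ΔS_univ = −Q_H/T_H + Q_C/T_C = 0.0922 kJ/K (> 0, since η = 0.273 < η_Carnot = 0.404).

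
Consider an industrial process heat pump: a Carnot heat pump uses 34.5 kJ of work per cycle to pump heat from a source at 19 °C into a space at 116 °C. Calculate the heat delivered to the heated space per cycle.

Q_H ≈ 138.4 kJ

T_H = 116 °C → 116 + 273.15 = 389.15 K.
T_C = 19 °C → 19 + 273.15 = 292.15 K.
For a reversible heat pump, COP_HP = T_H/(T_H − T_C) = 389.15/97.00 = 4.0119.
Q_H = COP_HP · W = 4.0119 × 34.5 = 138.4 kJ.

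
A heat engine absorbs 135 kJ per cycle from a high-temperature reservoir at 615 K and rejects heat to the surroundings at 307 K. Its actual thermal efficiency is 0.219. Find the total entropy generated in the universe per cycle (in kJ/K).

W = η·Q_H = 0.219 × 135 = 29.57 kJ, so Q_C = Q_H − W = 105.4 kJ.
Reservoir entropy changes: ΔS_H = −Q_H/T_H = −135/615.00 = -0.2195 kJ/K and ΔS_C = +Q_C/T_C = 105.4/307.00 = 0.3434 kJ/K.
ΔS_univ = −Q_H/T_H + Q_C/T_C = 0.124 kJ/K (> 0, since η = 0.219 < η_Carnot = 0.501).

ΔS_univ ≈ 0.124 kJ/K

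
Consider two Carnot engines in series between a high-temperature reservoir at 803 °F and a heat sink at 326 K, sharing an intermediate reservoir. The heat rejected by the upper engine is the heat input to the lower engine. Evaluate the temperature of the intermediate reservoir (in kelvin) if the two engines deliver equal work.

T_m ≈ 513.7 K

T_H = 803 °F → (803 − 32) × 5/9 = 428.33 °C = 701.48 K.
For reversible stages Q_m = Q_H·(T_m/T_H). Setting W₁ = Q_H(1 − T_m/T_H) equal to W₂ = Q_m(1 − T_C/T_m) = Q_H·(T_m − T_C)/T_H gives T_H − T_m = T_m − T_C, so T_m = (T_H + T_C)/2 = (701.48 + 326.00)/2 = 513.7 K.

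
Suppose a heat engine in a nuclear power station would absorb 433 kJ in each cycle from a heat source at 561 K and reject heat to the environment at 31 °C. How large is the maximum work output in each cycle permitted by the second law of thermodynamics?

T_C = 31 °C → 31 + 273.15 = 304.15 K.
No engine can exceed the Carnot limit: η_max = 1 − T_C/T_H = 1 − 304.15/561.00 = 0.4578.
W_max = η_max · Q_H = 0.4578 × 433 = 198.2 kJ.

W_max ≈ 198.2 kJ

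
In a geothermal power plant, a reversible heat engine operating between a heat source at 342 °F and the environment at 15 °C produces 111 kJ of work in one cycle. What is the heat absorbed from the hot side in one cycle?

T_H = 342 °F → (342 − 32) × 5/9 = 172.22 °C = 445.37 K.
T_C = 15 °C → 15 + 273.15 = 288.15 K.
The Carnot efficiency is η = 1 − T_C/T_H = 1 − 288.15/445.37 = 0.3530.
Q_H = W/η = 111/0.3530 = 314.4 kJ.

Q_H ≈ 314.4 kJ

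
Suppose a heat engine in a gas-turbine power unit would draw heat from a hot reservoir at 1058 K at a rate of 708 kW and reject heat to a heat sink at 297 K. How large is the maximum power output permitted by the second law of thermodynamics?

Ẇ_max ≈ 509 kW

By the Carnot theorem, η_max = 1 − T_C/T_H = 1 − 297.00/1058.00 = 0.7193.
W_max = η_max · Q_H = 0.7193 × 708 = 509 kW.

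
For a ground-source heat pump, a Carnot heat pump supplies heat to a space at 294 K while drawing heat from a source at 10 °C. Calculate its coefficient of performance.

T_C = 10 °C → 10 + 273.15 = 283.15 K.
The Carnot heat-pump COP is COP_HP = T_H/(T_H − T_C) = 294.00/(294.00 − 283.15) = 27.10.

COP_HP ≈ 27.10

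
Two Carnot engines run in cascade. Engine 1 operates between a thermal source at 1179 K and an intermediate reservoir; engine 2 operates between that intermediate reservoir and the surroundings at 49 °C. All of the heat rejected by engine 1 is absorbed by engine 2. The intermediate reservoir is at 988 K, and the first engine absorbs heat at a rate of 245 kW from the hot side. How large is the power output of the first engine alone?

Ẇ₁ ≈ 39.7 kW

T_C = 49 °C → 49 + 273.15 = 322.15 K.
First-stage efficiency η₁ = 1 − T_m/T_H = 1 − 988.00/1179.00 = 0.1620.
W₁ = η₁·Q_H = 0.1620 × 245 = 39.7 kW.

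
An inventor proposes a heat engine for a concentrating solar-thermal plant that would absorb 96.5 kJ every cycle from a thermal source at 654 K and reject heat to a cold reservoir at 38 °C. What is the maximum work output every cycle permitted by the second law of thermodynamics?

W_max ≈ 50.6 kJ

T_C = 38 °C → 38 + 273.15 = 311.15 K.
By the Carnot theorem, η_max = 1 − T_C/T_H = 1 − 311.15/654.00 = 0.5242.
W_max = η_max · Q_H = 0.5242 × 96.5 = 50.6 kJ.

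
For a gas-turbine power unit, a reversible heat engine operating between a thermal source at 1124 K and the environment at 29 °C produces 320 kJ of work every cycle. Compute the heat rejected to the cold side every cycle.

Q_C ≈ 118 kJ

T_C = 29 °C → 29 + 273.15 = 302.15 K.
For a reversible engine, η = 1 − T_C/T_H = 1 − 302.15/1124.00 = 0.7312.
Since Q_C/Q_H = T_C/T_H and Q_H = W/η, Q_C = W·T_C/(T_H − T_C) = 320 × 302.15/821.85 = 118 kJ.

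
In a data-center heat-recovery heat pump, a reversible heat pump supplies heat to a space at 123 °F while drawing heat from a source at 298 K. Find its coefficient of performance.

COP_HP ≈ 12.6

T_H = 123 °F → (123 − 32) × 5/9 = 50.56 °C = 323.71 K.
COP_HP = T_H/(T_H − T_C) = 323.71/(323.71 − 298.00) = 12.6.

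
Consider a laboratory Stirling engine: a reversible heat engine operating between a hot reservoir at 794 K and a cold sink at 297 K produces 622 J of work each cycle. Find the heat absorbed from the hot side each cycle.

Q_H ≈ 994 J

The Carnot efficiency is η = 1 − T_C/T_H = 1 − 297.00/794.00 = 0.6259.
Q_H = W/η = 622/0.6259 = 994 J.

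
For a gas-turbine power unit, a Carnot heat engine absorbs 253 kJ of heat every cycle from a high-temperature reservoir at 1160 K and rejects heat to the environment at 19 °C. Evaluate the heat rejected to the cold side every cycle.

Q_C ≈ 63.72 kJ

T_C = 19 °C → 19 + 273.15 = 292.15 K.
Carnot efficiency: η = 1 − T_C/T_H = 1 − 292.15/1160.00 = 0.7481.
For a reversible cycle Q_C/Q_H = T_C/T_H, so Q_C = 253 × 292.15/1160.00 = 63.72 kJ.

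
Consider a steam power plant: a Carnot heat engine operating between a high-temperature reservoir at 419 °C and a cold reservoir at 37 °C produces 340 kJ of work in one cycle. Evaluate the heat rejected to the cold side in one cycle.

Q_C ≈ 276.0 kJ

T_H = 419 °C → 419 + 273.15 = 692.15 K.
T_C = 37 °C → 37 + 273.15 = 310.15 K.
Since the cycle is reversible, η = 1 − T_C/T_H = 1 − 310.15/692.15 = 0.5519.
Since Q_C/Q_H = T_C/T_H and Q_H = W/η, Q_C = W·T_C/(T_H − T_C) = 340 × 310.15/382.00 = 276.0 kJ.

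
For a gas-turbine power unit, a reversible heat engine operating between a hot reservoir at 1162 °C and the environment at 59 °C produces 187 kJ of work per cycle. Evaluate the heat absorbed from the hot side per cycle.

T_H = 1162 °C → 1162 + 273.15 = 1435.15 K.
T_C = 59 °C → 59 + 273.15 = 332.15 K.
Carnot efficiency: η = 1 − T_C/T_H = 1 − 332.15/1435.15 = 0.7686.
Q_H = W/η = 187/0.7686 = 243 kJ.

Q_H ≈ 243 kJ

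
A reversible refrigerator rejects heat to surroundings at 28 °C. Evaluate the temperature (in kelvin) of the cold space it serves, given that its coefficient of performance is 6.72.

T_C ≈ 262 K

T_H = 28 °C → 28 + 273.15 = 301.15 K.
COP_R = T_C/(T_H − T_C) ⇒ T_C = T_H·COP_R/(1 + COP_R) = 301.15 × 6.72/(1 + 6.72) = 262 K.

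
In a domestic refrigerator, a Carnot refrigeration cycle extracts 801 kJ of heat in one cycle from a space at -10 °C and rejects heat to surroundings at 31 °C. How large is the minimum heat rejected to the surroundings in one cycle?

T_H = 31 °C → 31 + 273.15 = 304.15 K.
T_C = -10 °C → -10 + 273.15 = 263.15 K.
For a reversible cycle Q_H/Q_C = T_H/T_C, so Q_H = Q_C·T_H/T_C = 801 × 304.15/263.15 = 926 kJ.

Q_H ≈ 926 kJ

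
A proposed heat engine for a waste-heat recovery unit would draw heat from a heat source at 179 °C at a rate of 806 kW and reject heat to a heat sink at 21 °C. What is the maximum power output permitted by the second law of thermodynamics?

T_H = 179 °C → 179 + 273.15 = 452.15 K.
T_C = 21 °C → 21 + 273.15 = 294.15 K.
No engine can exceed the Carnot limit: η_max = 1 − T_C/T_H = 1 − 294.15/452.15 = 0.3494.
W_max = η_max · Q_H = 0.3494 × 806 = 281.6 kW.

Ẇ_max ≈ 281.6 kW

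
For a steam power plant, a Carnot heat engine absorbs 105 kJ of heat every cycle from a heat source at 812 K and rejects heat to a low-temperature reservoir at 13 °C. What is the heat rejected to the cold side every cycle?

Q_C ≈ 37.00 kJ

T_C = 13 °C → 13 + 273.15 = 286.15 K.
For a reversible engine, η = 1 − T_C/T_H = 1 − 286.15/812.00 = 0.6476.
For a reversible cycle Q_C/Q_H = T_C/T_H, so Q_C = 105 × 286.15/812.00 = 37.00 kJ.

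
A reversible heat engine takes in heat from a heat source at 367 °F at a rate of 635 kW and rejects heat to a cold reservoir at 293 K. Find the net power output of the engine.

Ẇ ≈ 229.9 kW

T_H = 367 °F → (367 − 32) × 5/9 = 186.11 °C = 459.26 K.
η_rev = 1 − T_C/T_H = 1 − 293.00/459.26 = 0.3620.
W = η·Q_H = 0.3620 × 635 = 229.9 kW.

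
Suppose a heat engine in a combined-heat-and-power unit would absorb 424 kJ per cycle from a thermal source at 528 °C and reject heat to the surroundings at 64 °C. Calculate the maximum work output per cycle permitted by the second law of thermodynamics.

W_max ≈ 245.6 kJ

T_H = 528 °C → 528 + 273.15 = 801.15 K.
T_C = 64 °C → 64 + 273.15 = 337.15 K.
The second-law ceiling is the Carnot efficiency, η_max = 1 − T_C/T_H = 1 − 337.15/801.15 = 0.5792.
W_max = η_max · Q_H = 0.5792 × 424 = 245.6 kJ.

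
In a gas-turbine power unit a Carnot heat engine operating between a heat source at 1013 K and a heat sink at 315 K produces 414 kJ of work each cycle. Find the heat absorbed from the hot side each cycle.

For a reversible engine, η = 1 − T_C/T_H = 1 − 315.00/1013.00 = 0.6890.
Q_H = W/η = 414/0.6890 = 601 kJ.

Q_H ≈ 601 kJ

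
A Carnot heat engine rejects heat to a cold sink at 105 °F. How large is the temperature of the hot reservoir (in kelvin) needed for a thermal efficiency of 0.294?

T_H ≈ 444.3 K

T_C = 105 °F → (105 − 32) × 5/9 = 40.56 °C = 313.71 K.
From η = 1 − T_C/T_H, solving for T_H gives T_H = T_C/(1 − η) = 313.71/(1 − 0.294) = 444.3 K.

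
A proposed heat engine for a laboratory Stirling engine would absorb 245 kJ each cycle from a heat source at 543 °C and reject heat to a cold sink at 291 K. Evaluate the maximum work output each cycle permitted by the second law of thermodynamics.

W_max ≈ 158 kJ

T_H = 543 °C → 543 + 273.15 = 816.15 K.
No engine can exceed the Carnot limit: η_max = 1 − T_C/T_H = 1 − 291.00/816.15 = 0.6434.
W_max = η_max · Q_H = 0.6434 × 245 = 158 kJ.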